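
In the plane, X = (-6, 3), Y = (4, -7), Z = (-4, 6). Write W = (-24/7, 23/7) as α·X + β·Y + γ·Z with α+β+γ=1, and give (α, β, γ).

(2/7, 1/7, 4/7)

Signed area of the reference triangle: [XYZ] = ½·((-6)·(-7−6) + 4·(6−3) + (-4)·(3−(-7))) = ½·(78 + 12 − 40) = 25.
[WYZ] = ½·((-24/7)·(-7−6) + 4·(6−(23/7)) + (-4)·(23/7−(-7))) = ½·(312/7 + 76/7 − 288/7) = 50/7, so the X-coordinate is (50/7)/25 = 2/7.
[XWZ] = ½·((-6)·(23/7−6) + (-24/7)·(6−3) + (-4)·(3−(23/7))) = ½·(114/7 − 72/7 + 8/7) = 25/7, so the Y-coordinate is 1/7.
[XYW] = ½·((-6)·(-7−(23/7)) + 4·(23/7−3) + (-24/7)·(3−(-7))) = ½·(432/7 + 8/7 − 240/7) = 100/7, so the Z-coordinate is 4/7.
Check: 2/7 + 1/7 + 4/7 = 1.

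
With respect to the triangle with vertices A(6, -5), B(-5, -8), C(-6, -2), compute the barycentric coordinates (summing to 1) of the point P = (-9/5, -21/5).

Signed area of the reference triangle: [ABC] = ½·(6·(-8−(-2)) + (-5)·(-2−(-5)) + (-6)·(-5−(-8))) = ½·(-36 − 15 − 18) = -69/2.
[PBC] = ½·((-9/5)·(-8−(-2)) + (-5)·(-2−(-21/5)) + (-6)·(-21/5−(-8))) = ½·(54/5 − 11 − 114/5) = -23/2, so the A-coordinate is (-23/2)/(-69/2) = 1/3.
[APC] = ½·(6·(-21/5−(-2)) + (-9/5)·(-2−(-5)) + (-6)·(-5−(-21/5))) = ½·(-66/5 − 27/5 + 24/5) = -69/10, so the B-coordinate is 1/5.
[ABP] = ½·(6·(-8−(-21/5)) + (-5)·(-21/5−(-5)) + (-9/5)·(-5−(-8))) = ½·(-114/5 − 4 − 27/5) = -161/10, so the C-coordinate is 7/15.

(1/3, 1/5, 7/15)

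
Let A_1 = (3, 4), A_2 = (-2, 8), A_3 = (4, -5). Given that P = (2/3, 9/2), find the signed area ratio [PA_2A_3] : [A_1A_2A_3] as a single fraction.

1/3

[A_1A_2A_3] = ½·(3·(8−(-5)) + (-2)·(-5−4) + 4·(4−8)) = ½·(39 + 18 − 16) = 41/2.
[PA_2A_3] = ½·((2/3)·(8−(-5)) + (-2)·(-5−(9/2)) + 4·(9/2−8)) = ½·(26/3 + 19 − 14) = 41/6, so the ratio is (41/6)/(41/2) = 1/3.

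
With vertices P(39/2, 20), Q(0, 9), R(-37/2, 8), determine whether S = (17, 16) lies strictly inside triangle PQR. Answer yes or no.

no

Barycentric coordinates of S: (225/368, 61/92, -101/368).
The three coordinates are positive, positive, negative; a point is interior exactly when all three are positive.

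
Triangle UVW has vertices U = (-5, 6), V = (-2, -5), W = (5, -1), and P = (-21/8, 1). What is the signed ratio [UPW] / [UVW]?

3/8

[UVW] = ½·((-5)·(-5−(-1)) + (-2)·(-1−6) + 5·(6−(-5))) = ½·(20 + 14 + 55) = 89/2.
[UPW] = ½·((-5)·(1−(-1)) + (-21/8)·(-1−6) + 5·(6−1)) = ½·(-10 + 147/8 + 25) = 267/16, so the ratio is (267/16)/(89/2) = 3/8.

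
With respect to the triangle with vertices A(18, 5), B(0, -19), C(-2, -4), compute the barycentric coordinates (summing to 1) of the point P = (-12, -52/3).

Signed area of the reference triangle: [ABC] = ½·(18·(-19−(-4)) + 0·(-4−5) + (-2)·(5−(-19))) = ½·(-270 + 0 − 48) = -159.
[PBC] = ½·((-12)·(-19−(-4)) + 0·(-4−(-52/3)) + (-2)·(-52/3−(-19))) = ½·(180 + 0 − 10/3) = 265/3, so the A-coordinate is (265/3)/(-159) = -5/9.
[APC] = ½·(18·(-52/3−(-4)) + (-12)·(-4−5) + (-2)·(5−(-52/3))) = ½·(-240 + 108 − 134/3) = -265/3, so the B-coordinate is 5/9.
[ABP] = ½·(18·(-19−(-52/3)) + 0·(-52/3−5) + (-12)·(5−(-19))) = ½·(-30 + 0 − 288) = -159, so the C-coordinate is 1.
Check: -5/9 + 5/9 + 1 = 1.

(-5/9, 5/9, 1)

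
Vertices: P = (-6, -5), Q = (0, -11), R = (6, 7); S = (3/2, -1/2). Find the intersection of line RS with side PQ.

(-3, -8)

Barycentric coordinates of S with respect to PQR: (1/4, 1/4, 1/2).
On side PQ the R-coordinate is zero; dropping S's R-weight 1/2 and renormalizing the remaining 1/4 : 1/4 gives weights 1/2, 1/2 on P, Q.
T = (1/2)·(-6, -5) + (1/2)·(0, -11) = (-3, -8).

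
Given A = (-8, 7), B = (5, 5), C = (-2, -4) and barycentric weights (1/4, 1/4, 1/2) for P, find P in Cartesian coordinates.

(-7/4, 1)

P = (1/4)·A + (1/4)·B + (1/2)·C.
x-coordinate: (1/4)·(-8) + (1/4)·5 + (1/2)·(-2) = -7/4.
y-coordinate: (1/4)·7 + (1/4)·5 + (1/2)·(-4) = 1.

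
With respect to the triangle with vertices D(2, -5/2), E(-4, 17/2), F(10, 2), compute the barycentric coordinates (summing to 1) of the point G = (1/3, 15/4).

(1/3, 1/2, 1/6)

Signed area of the reference triangle: [DEF] = ½·(2·(17/2−2) + (-4)·(2−(-5/2)) + 10·(-5/2−(17/2))) = ½·(13 − 18 − 110) = -115/2.
[GEF] = ½·((1/3)·(17/2−2) + (-4)·(2−(15/4)) + 10·(15/4−(17/2))) = ½·(13/6 + 7 − 95/2) = -115/6, so the D-coordinate is (-115/6)/(-115/2) = 1/3.
[DGF] = ½·(2·(15/4−2) + (1/3)·(2−(-5/2)) + 10·(-5/2−(15/4))) = ½·(7/2 + 3/2 − 125/2) = -115/4, so the E-coordinate is 1/2.
[DEG] = ½·(2·(17/2−(15/4)) + (-4)·(15/4−(-5/2)) + (1/3)·(-5/2−(17/2))) = ½·(19/2 − 25 − 11/3) = -115/12, so the F-coordinate is 1/6.
Check: 1/3 + 1/2 + 1/6 = 1.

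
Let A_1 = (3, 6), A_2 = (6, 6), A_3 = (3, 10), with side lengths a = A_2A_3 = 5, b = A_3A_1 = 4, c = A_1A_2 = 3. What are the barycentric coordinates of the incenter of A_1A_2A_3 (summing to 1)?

(5/12, 1/3, 1/4)

The incenter has barycentric coordinates proportional to the opposite side lengths: (5 : 4 : 3).
Normalizing by 5+4+3 = 12 gives (5/12, 1/3, 1/4).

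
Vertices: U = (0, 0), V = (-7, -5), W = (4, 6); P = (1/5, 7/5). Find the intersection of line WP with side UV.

(-7/3, -5/3)

Barycentric coordinates of P with respect to UVW: (2/5, 1/5, 2/5).
On side UV the W-coordinate is zero; dropping P's W-weight 2/5 and renormalizing the remaining 2/5 : 1/5 gives weights 2/3, 1/3 on U, V.
Q = (2/3)·(0, 0) + (1/3)·(-7, -5) = (-7/3, -5/3).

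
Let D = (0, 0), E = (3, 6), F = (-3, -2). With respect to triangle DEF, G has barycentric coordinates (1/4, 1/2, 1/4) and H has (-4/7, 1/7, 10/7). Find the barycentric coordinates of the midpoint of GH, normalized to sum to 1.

(-9/56, 9/28, 47/56)

Since both coordinate triples sum to 1, the midpoint's barycentrics are the componentwise average.
(1/4+-4/7)/2 = -9/56; similarly 9/28 and 47/56.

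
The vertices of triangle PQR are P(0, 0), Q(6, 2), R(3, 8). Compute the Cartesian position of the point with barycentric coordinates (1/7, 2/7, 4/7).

S = (1/7)·P + (2/7)·Q + (4/7)·R.
x-coordinate: (1/7)·0 + (2/7)·6 + (4/7)·3 = 24/7.
y-coordinate: (1/7)·0 + (2/7)·2 + (4/7)·8 = 36/7.

(24/7, 36/7)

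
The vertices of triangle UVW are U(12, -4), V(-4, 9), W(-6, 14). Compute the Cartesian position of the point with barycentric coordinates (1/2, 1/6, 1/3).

(10/3, 25/6)

P = (1/2)·U + (1/6)·V + (1/3)·W.
x-coordinate: (1/2)·12 + (1/6)·(-4) + (1/3)·(-6) = 10/3.
y-coordinate: (1/2)·(-4) + (1/6)·9 + (1/3)·14 = 25/6.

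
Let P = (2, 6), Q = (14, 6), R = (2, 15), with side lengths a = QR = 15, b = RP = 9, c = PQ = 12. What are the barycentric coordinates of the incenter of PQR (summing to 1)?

(5/12, 1/4, 1/3)

The incenter has barycentric coordinates proportional to the opposite side lengths: (15 : 9 : 12).
Normalizing by 15+9+12 = 36 gives (5/12, 1/4, 1/3).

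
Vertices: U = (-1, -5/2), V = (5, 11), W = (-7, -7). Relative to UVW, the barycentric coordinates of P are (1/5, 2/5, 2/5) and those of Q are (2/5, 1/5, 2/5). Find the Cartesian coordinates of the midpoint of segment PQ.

Barycentric coordinates of the midpoint are the average: (3/10, 3/10, 2/5).
Converting: (3/10)·U + (3/10)·V + (2/5)·W = (-8/5, -1/4).

(-8/5, -1/4)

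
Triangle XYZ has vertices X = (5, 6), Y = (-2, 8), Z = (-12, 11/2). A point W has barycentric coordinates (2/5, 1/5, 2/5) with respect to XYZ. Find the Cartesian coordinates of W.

W = (2/5)·X + (1/5)·Y + (2/5)·Z.
x-coordinate: (2/5)·5 + (1/5)·(-2) + (2/5)·(-12) = -16/5.
y-coordinate: (2/5)·6 + (1/5)·8 + (2/5)·(11/2) = 31/5.

(-16/5, 31/5)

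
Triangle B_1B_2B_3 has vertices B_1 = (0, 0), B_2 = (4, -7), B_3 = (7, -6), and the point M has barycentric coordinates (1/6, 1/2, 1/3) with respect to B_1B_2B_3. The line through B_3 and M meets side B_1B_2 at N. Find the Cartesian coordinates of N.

Line B_3M meets B_1B_2 where the B_3-coordinate vanishes; zeroing M's B_3-weight and renormalizing leaves B_1, B_2-weights 1/6 : 1/2 → (1/4, 3/4).
So N = (1/4)·B_1 + (3/4)·B_2 = (3, -21/4).

(3, -21/4)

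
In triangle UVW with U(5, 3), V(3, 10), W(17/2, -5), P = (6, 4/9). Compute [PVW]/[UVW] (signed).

[UVW] = ½·(5·(10−(-5)) + 3·(-5−3) + (17/2)·(3−10)) = ½·(75 − 24 − 119/2) = -17/4.
[PVW] = ½·(6·(10−(-5)) + 3·(-5−(4/9)) + (17/2)·(4/9−10)) = ½·(90 − 49/3 − 731/9) = -34/9, so the ratio is (-34/9)/(-17/4) = 8/9.

8/9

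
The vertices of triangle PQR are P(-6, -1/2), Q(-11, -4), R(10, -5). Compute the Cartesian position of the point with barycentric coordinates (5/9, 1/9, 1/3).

S = (5/9)·P + (1/9)·Q + (1/3)·R.
x-coordinate: (5/9)·(-6) + (1/9)·(-11) + (1/3)·10 = -11/9.
y-coordinate: (5/9)·(-1/2) + (1/9)·(-4) + (1/3)·(-5) = -43/18.

(-11/9, -43/18)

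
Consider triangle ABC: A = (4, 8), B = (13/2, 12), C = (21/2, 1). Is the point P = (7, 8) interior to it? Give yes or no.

Barycentric coordinates of P: (7/29, 14/29, 8/29).
The three coordinates are positive, positive, positive; a point is interior exactly when all three are positive.

yes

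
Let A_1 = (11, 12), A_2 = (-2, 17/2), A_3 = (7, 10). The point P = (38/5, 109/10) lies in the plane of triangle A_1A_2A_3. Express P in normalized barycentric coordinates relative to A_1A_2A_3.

Signed area of the reference triangle: [A_1A_2A_3] = ½·(11·(17/2−10) + (-2)·(10−12) + 7·(12−(17/2))) = ½·(-33/2 + 4 + 49/2) = 6.
[PA_2A_3] = ½·((38/5)·(17/2−10) + (-2)·(10−(109/10)) + 7·(109/10−(17/2))) = ½·(-57/5 + 9/5 + 84/5) = 18/5, so the A_1-coordinate is (18/5)/6 = 3/5.
[A_1PA_3] = ½·(11·(109/10−10) + (38/5)·(10−12) + 7·(12−(109/10))) = ½·(99/10 − 76/5 + 77/10) = 6/5, so the A_2-coordinate is 1/5.
[A_1A_2P] = ½·(11·(17/2−(109/10)) + (-2)·(109/10−12) + (38/5)·(12−(17/2))) = ½·(-132/5 + 11/5 + 133/5) = 6/5, so the A_3-coordinate is 1/5.
Check: 3/5 + 1/5 + 1/5 = 1.

(3/5, 1/5, 1/5)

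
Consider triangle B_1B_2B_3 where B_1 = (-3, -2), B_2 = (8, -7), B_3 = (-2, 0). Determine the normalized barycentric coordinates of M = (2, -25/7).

(2/7, 3/7, 2/7)

Signed area of the reference triangle: [B_1B_2B_3] = ½·((-3)·(-7−0) + 8·(0−(-2)) + (-2)·(-2−(-7))) = ½·(21 + 16 − 10) = 27/2.
[MB_2B_3] = ½·(2·(-7−0) + 8·(0−(-25/7)) + (-2)·(-25/7−(-7))) = ½·(-14 + 200/7 − 48/7) = 27/7, so the B_1-coordinate is (27/7)/(27/2) = 2/7.
[B_1MB_3] = ½·((-3)·(-25/7−0) + 2·(0−(-2)) + (-2)·(-2−(-25/7))) = ½·(75/7 + 4 − 22/7) = 81/14, so the B_2-coordinate is 3/7.
[B_1B_2M] = ½·((-3)·(-7−(-25/7)) + 8·(-25/7−(-2)) + 2·(-2−(-7))) = ½·(72/7 − 88/7 + 10) = 27/7, so the B_3-coordinate is 2/7.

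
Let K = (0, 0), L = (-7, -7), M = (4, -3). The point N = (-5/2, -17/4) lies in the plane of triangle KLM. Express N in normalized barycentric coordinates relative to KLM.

Signed area of the reference triangle: [KLM] = ½·(0·(-7−(-3)) + (-7)·(-3−0) + 4·(0−(-7))) = ½·(0 + 21 + 28) = 49/2.
[NLM] = ½·((-5/2)·(-7−(-3)) + (-7)·(-3−(-17/4)) + 4·(-17/4−(-7))) = ½·(10 − 35/4 + 11) = 49/8, so the K-coordinate is (49/8)/(49/2) = 1/4.
[KNM] = ½·(0·(-17/4−(-3)) + (-5/2)·(-3−0) + 4·(0−(-17/4))) = ½·(0 + 15/2 + 17) = 49/4, so the L-coordinate is 1/2.
[KLN] = ½·(0·(-7−(-17/4)) + (-7)·(-17/4−0) + (-5/2)·(0−(-7))) = ½·(0 + 119/4 − 35/2) = 49/8, so the M-coordinate is 1/4.

(1/4, 1/2, 1/4)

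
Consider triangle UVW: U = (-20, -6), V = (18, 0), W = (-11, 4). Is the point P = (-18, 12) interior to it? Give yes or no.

Barycentric coordinates of P: (-102/163, -71/163, 336/163).
The three coordinates are negative, negative, positive; a point is interior exactly when all three are positive.

no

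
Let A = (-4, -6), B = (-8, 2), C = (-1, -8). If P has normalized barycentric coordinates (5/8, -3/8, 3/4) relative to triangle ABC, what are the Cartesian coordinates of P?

(-1/4, -21/2)

P = (5/8)·A + (-3/8)·B + (3/4)·C.
x-coordinate: (5/8)·(-4) + (-3/8)·(-8) + (3/4)·(-1) = -1/4.
y-coordinate: (5/8)·(-6) + (-3/8)·2 + (3/4)·(-8) = -21/2.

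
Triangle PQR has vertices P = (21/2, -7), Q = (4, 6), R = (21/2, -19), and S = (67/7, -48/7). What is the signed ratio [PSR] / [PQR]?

[PQR] = ½·((21/2)·(6−(-19)) + 4·(-19−(-7)) + (21/2)·(-7−6)) = ½·(525/2 − 48 − 273/2) = 39.
[PSR] = ½·((21/2)·(-48/7−(-19)) + (67/7)·(-19−(-7)) + (21/2)·(-7−(-48/7))) = ½·(255/2 − 804/7 − 3/2) = 39/7, so the ratio is (39/7)/39 = 1/7.

1/7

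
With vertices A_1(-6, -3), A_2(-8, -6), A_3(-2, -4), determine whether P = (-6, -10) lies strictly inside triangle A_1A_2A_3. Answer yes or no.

no

Barycentric coordinates of P: (-2, 2, 1).
The three coordinates are negative, positive, positive; a point is interior exactly when all three are positive.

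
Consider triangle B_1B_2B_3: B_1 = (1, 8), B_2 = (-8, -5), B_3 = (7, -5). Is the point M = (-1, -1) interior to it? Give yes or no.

yes

Barycentric coordinates of M: (4/13, 16/39, 11/39).
The three coordinates are positive, positive, positive; a point is interior exactly when all three are positive.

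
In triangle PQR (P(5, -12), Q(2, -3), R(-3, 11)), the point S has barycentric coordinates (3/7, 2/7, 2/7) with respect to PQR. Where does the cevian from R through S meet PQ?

Line RS meets PQ where the R-coordinate vanishes; zeroing S's R-weight and renormalizing leaves P, Q-weights 3/7 : 2/7 → (3/5, 2/5).
So T = (3/5)·P + (2/5)·Q = (19/5, -42/5).

(19/5, -42/5)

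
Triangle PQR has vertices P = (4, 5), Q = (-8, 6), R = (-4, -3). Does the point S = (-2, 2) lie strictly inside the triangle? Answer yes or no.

Barycentric coordinates of S: (19/52, 3/13, 21/52).
The three coordinates are positive, positive, positive; a point is interior exactly when all three are positive.

yes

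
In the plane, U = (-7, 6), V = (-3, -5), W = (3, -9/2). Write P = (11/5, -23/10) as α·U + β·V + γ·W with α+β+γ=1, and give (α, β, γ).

(1/5, -1/5, 1)

Signed area of the reference triangle: [UVW] = ½·((-7)·(-5−(-9/2)) + (-3)·(-9/2−6) + 3·(6−(-5))) = ½·(7/2 + 63/2 + 33) = 34.
[PVW] = ½·((11/5)·(-5−(-9/2)) + (-3)·(-9/2−(-23/10)) + 3·(-23/10−(-5))) = ½·(-11/10 + 33/5 + 81/10) = 34/5, so the U-coordinate is (34/5)/34 = 1/5.
[UPW] = ½·((-7)·(-23/10−(-9/2)) + (11/5)·(-9/2−6) + 3·(6−(-23/10))) = ½·(-77/5 − 231/10 + 249/10) = -34/5, so the V-coordinate is -1/5.
[UVP] = ½·((-7)·(-5−(-23/10)) + (-3)·(-23/10−6) + (11/5)·(6−(-5))) = ½·(189/10 + 249/10 + 121/5) = 34, so the W-coordinate is 1.
Check: 1/5 − 1/5 + 1 = 1.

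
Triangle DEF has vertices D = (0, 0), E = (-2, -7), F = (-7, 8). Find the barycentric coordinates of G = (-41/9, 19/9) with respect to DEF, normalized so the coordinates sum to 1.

(1/9, 1/3, 5/9)

Signed area of the reference triangle: [DEF] = ½·(0·(-7−8) + (-2)·(8−0) + (-7)·(0−(-7))) = ½·(0 − 16 − 49) = -65/2.
[GEF] = ½·((-41/9)·(-7−8) + (-2)·(8−(19/9)) + (-7)·(19/9−(-7))) = ½·(205/3 − 106/9 − 574/9) = -65/18, so the D-coordinate is (-65/18)/(-65/2) = 1/9.
[DGF] = ½·(0·(19/9−8) + (-41/9)·(8−0) + (-7)·(0−(19/9))) = ½·(0 − 328/9 + 133/9) = -65/6, so the E-coordinate is 1/3.
[DEG] = ½·(0·(-7−(19/9)) + (-2)·(19/9−0) + (-41/9)·(0−(-7))) = ½·(0 − 38/9 − 287/9) = -325/18, so the F-coordinate is 5/9.
Check: 1/9 + 1/3 + 5/9 = 1.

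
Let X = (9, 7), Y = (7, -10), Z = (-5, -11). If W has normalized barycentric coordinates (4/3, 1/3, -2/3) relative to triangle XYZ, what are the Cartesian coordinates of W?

(53/3, 40/3)

W = (4/3)·X + (1/3)·Y + (-2/3)·Z.
x-coordinate: (4/3)·9 + (1/3)·7 + (-2/3)·(-5) = 53/3.
y-coordinate: (4/3)·7 + (1/3)·(-10) + (-2/3)·(-11) = 40/3.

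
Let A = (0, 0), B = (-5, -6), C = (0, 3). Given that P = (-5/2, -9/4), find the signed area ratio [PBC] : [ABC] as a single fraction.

[ABC] = ½·(0·(-6−3) + (-5)·(3−0) + 0·(0−(-6))) = ½·(0 − 15 + 0) = -15/2.
[PBC] = ½·((-5/2)·(-6−3) + (-5)·(3−(-9/4)) + 0·(-9/4−(-6))) = ½·(45/2 − 105/4 + 0) = -15/8, so the ratio is (-15/8)/(-15/2) = 1/4.

1/4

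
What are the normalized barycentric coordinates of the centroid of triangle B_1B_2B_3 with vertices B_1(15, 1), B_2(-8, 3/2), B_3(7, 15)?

The centroid is the average of the vertices, so each weight is 1/3.

(1/3, 1/3, 1/3)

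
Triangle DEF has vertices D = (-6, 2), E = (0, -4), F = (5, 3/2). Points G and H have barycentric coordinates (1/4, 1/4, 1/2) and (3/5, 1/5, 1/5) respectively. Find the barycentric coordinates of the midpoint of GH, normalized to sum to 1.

(17/40, 9/40, 7/20)

Since both coordinate triples sum to 1, the midpoint's barycentrics are the componentwise average.
(1/4+3/5)/2 = 17/40; similarly 9/40 and 7/20.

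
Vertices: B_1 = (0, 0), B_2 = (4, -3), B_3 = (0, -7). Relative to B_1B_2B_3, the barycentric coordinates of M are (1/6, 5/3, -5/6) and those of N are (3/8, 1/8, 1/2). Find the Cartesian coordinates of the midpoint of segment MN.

(43/12, -73/48)

Barycentric coordinates of the midpoint are the average: (13/48, 43/48, -1/6).
Converting: (13/48)·B_1 + (43/48)·B_2 + (-1/6)·B_3 = (43/12, -73/48).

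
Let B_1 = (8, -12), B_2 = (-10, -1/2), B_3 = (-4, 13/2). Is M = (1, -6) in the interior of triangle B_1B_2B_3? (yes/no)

yes

Barycentric coordinates of M: (22/39, 23/78, 11/78).
The three coordinates are positive, positive, positive; a point is interior exactly when all three are positive.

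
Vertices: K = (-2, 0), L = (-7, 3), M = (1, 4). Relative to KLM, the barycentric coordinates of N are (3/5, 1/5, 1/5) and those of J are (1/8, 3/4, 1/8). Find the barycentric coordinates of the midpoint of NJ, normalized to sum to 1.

Since both coordinate triples sum to 1, the midpoint's barycentrics are the componentwise average.
(3/5+1/8)/2 = 29/80; similarly 19/40 and 13/80.

(29/80, 19/40, 13/80)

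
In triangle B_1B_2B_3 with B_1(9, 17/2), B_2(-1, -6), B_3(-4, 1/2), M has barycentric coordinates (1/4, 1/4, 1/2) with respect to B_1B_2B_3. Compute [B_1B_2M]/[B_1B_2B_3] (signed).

The signed ratio [B_1B_2M]/[B_1B_2B_3] equals the barycentric coordinate of M at vertex B_3, which is 1/2.

1/2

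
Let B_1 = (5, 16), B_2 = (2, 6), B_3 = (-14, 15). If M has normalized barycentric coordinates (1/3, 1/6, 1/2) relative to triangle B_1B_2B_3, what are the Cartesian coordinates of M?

M = (1/3)·B_1 + (1/6)·B_2 + (1/2)·B_3.
x-coordinate: (1/3)·5 + (1/6)·2 + (1/2)·(-14) = -5.
y-coordinate: (1/3)·16 + (1/6)·6 + (1/2)·15 = 83/6.

(-5, 83/6)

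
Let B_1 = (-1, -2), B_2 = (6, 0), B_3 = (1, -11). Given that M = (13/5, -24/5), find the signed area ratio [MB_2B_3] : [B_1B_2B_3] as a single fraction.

1/5

[B_1B_2B_3] = ½·((-1)·(0−(-11)) + 6·(-11−(-2)) + 1·(-2−0)) = ½·(-11 − 54 − 2) = -67/2.
[MB_2B_3] = ½·((13/5)·(0−(-11)) + 6·(-11−(-24/5)) + 1·(-24/5−0)) = ½·(143/5 − 186/5 − 24/5) = -67/10, so the ratio is (-67/10)/(-67/2) = 1/5.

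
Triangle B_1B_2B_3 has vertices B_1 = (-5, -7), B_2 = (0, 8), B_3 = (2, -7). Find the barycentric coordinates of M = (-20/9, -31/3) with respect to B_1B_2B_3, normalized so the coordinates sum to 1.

(2/3, -2/9, 5/9)

Signed area of the reference triangle: [B_1B_2B_3] = ½·((-5)·(8−(-7)) + 0·(-7−(-7)) + 2·(-7−8)) = ½·(-75 + 0 − 30) = -105/2.
[MB_2B_3] = ½·((-20/9)·(8−(-7)) + 0·(-7−(-31/3)) + 2·(-31/3−8)) = ½·(-100/3 + 0 − 110/3) = -35, so the B_1-coordinate is (-35)/(-105/2) = 2/3.
[B_1MB_3] = ½·((-5)·(-31/3−(-7)) + (-20/9)·(-7−(-7)) + 2·(-7−(-31/3))) = ½·(50/3 + 0 + 20/3) = 35/3, so the B_2-coordinate is -2/9.
[B_1B_2M] = ½·((-5)·(8−(-31/3)) + 0·(-31/3−(-7)) + (-20/9)·(-7−8)) = ½·(-275/3 + 0 + 100/3) = -175/6, so the B_3-coordinate is 5/9.
Check: 2/3 − 2/9 + 5/9 = 1.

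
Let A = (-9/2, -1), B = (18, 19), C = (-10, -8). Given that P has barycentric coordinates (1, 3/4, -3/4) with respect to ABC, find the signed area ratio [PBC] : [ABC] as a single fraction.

1

The signed ratio [PBC]/[ABC] equals the barycentric coordinate of P at vertex A, which is 1.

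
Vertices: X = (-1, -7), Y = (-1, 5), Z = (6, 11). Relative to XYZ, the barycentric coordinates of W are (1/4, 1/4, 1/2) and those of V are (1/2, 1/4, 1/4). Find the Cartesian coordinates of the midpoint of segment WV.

Barycentric coordinates of the midpoint are the average: (3/8, 1/4, 3/8).
Converting: (3/8)·X + (1/4)·Y + (3/8)·Z = (13/8, 11/4).

(13/8, 11/4)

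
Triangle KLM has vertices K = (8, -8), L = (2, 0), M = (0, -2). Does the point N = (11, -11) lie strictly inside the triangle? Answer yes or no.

Barycentric coordinates of N: (10/7, -3/14, -3/14).
The three coordinates are positive, negative, negative; a point is interior exactly when all three are positive.

no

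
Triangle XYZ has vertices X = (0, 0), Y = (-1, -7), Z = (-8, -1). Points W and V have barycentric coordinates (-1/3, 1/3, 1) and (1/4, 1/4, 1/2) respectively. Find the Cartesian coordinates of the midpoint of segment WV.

Barycentric coordinates of the midpoint are the average: (-1/24, 7/24, 3/4).
Converting: (-1/24)·X + (7/24)·Y + (3/4)·Z = (-151/24, -67/24).

(-151/24, -67/24)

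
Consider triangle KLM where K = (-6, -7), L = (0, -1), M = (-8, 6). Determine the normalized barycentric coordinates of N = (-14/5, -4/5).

(1/5, 3/5, 1/5)

Signed area of the reference triangle: [KLM] = ½·((-6)·(-1−6) + 0·(6−(-7)) + (-8)·(-7−(-1))) = ½·(42 + 0 + 48) = 45.
[NLM] = ½·((-14/5)·(-1−6) + 0·(6−(-4/5)) + (-8)·(-4/5−(-1))) = ½·(98/5 + 0 − 8/5) = 9, so the K-coordinate is 9/45 = 1/5.
[KNM] = ½·((-6)·(-4/5−6) + (-14/5)·(6−(-7)) + (-8)·(-7−(-4/5))) = ½·(204/5 − 182/5 + 248/5) = 27, so the L-coordinate is 3/5.
[KLN] = ½·((-6)·(-1−(-4/5)) + 0·(-4/5−(-7)) + (-14/5)·(-7−(-1))) = ½·(6/5 + 0 + 84/5) = 9, so the M-coordinate is 1/5.
Check: 1/5 + 3/5 + 1/5 = 1.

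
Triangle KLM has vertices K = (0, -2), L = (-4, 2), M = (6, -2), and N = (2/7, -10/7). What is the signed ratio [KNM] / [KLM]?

1/7

[KLM] = ½·(0·(2−(-2)) + (-4)·(-2−(-2)) + 6·(-2−2)) = ½·(0 + 0 − 24) = -12.
[KNM] = ½·(0·(-10/7−(-2)) + (2/7)·(-2−(-2)) + 6·(-2−(-10/7))) = ½·(0 + 0 − 24/7) = -12/7, so the ratio is (-12/7)/(-12) = 1/7.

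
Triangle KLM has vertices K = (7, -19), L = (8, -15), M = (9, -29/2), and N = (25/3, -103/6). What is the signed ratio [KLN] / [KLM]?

1

[KLM] = ½·(7·(-15−(-29/2)) + 8·(-29/2−(-19)) + 9·(-19−(-15))) = ½·(-7/2 + 36 − 36) = -7/4.
[KLN] = ½·(7·(-15−(-103/6)) + 8·(-103/6−(-19)) + (25/3)·(-19−(-15))) = ½·(91/6 + 44/3 − 100/3) = -7/4, so the ratio is (-7/4)/(-7/4) = 1.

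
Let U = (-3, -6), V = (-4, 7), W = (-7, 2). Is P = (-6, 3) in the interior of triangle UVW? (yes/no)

yes

Barycentric coordinates of P: (1/22, 3/11, 15/22).
The three coordinates are positive, positive, positive; a point is interior exactly when all three are positive.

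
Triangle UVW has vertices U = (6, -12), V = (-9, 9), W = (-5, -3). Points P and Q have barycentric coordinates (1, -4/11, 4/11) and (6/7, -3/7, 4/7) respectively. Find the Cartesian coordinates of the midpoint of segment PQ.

(1047/154, -2481/154)

Barycentric coordinates of the midpoint are the average: (13/14, -61/154, 36/77).
Converting: (13/14)·U + (-61/154)·V + (36/77)·W = (1047/154, -2481/154).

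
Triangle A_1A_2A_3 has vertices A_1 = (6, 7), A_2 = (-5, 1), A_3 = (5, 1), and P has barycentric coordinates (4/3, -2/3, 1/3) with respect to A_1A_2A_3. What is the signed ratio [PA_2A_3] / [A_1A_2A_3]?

4/3

The signed ratio [PA_2A_3]/[A_1A_2A_3] equals the barycentric coordinate of P at vertex A_1, which is 4/3.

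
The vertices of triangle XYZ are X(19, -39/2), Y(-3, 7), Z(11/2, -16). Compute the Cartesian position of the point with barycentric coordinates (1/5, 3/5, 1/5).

W = (1/5)·X + (3/5)·Y + (1/5)·Z.
x-coordinate: (1/5)·19 + (3/5)·(-3) + (1/5)·(11/2) = 31/10.
y-coordinate: (1/5)·(-39/2) + (3/5)·7 + (1/5)·(-16) = -29/10.

(31/10, -29/10)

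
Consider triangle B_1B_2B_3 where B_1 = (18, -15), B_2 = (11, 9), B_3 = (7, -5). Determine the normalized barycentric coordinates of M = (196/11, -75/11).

(9/11, 5/11, -3/11)

Signed area of the reference triangle: [B_1B_2B_3] = ½·(18·(9−(-5)) + 11·(-5−(-15)) + 7·(-15−9)) = ½·(252 + 110 − 168) = 97.
[MB_2B_3] = ½·((196/11)·(9−(-5)) + 11·(-5−(-75/11)) + 7·(-75/11−9)) = ½·(2744/11 + 20 − 1218/11) = 873/11, so the B_1-coordinate is (873/11)/97 = 9/11.
[B_1MB_3] = ½·(18·(-75/11−(-5)) + (196/11)·(-5−(-15)) + 7·(-15−(-75/11))) = ½·(-360/11 + 1960/11 − 630/11) = 485/11, so the B_2-coordinate is 5/11.
[B_1B_2M] = ½·(18·(9−(-75/11)) + 11·(-75/11−(-15)) + (196/11)·(-15−9)) = ½·(3132/11 + 90 − 4704/11) = -291/11, so the B_3-coordinate is -3/11.
Check: 9/11 + 5/11 − 3/11 = 1.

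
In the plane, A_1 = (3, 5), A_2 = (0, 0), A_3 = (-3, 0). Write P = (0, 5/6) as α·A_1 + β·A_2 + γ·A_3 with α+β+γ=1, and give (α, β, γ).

(1/6, 2/3, 1/6)

Signed area of the reference triangle: [A_1A_2A_3] = ½·(3·(0−0) + 0·(0−5) + (-3)·(5−0)) = ½·(0 + 0 − 15) = -15/2.
[PA_2A_3] = ½·(0·(0−0) + 0·(0−(5/6)) + (-3)·(5/6−0)) = ½·(0 + 0 − 5/2) = -5/4, so the A_1-coordinate is (-5/4)/(-15/2) = 1/6.
[A_1PA_3] = ½·(3·(5/6−0) + 0·(0−5) + (-3)·(5−(5/6))) = ½·(5/2 + 0 − 25/2) = -5, so the A_2-coordinate is 2/3.
[A_1A_2P] = ½·(3·(0−(5/6)) + 0·(5/6−5) + 0·(5−0)) = ½·(-5/2 + 0 + 0) = -5/4, so the A_3-coordinate is 1/6.
Check: 1/6 + 2/3 + 1/6 = 1.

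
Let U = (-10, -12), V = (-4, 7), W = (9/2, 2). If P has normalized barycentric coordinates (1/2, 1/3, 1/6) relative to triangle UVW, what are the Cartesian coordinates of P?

(-67/12, -10/3)

P = (1/2)·U + (1/3)·V + (1/6)·W.
x-coordinate: (1/2)·(-10) + (1/3)·(-4) + (1/6)·(9/2) = -67/12.
y-coordinate: (1/2)·(-12) + (1/3)·7 + (1/6)·2 = -10/3.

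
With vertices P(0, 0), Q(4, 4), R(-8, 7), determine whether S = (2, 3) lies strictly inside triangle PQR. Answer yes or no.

Barycentric coordinates of S: (3/10, 19/30, 1/15).
The three coordinates are positive, positive, positive; a point is interior exactly when all three are positive.

yes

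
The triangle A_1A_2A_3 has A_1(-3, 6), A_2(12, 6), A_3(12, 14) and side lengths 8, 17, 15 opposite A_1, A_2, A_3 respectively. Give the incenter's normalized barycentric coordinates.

(1/5, 17/40, 3/8)

The incenter has barycentric coordinates proportional to the opposite side lengths: (8 : 17 : 15).
Normalizing by 8+17+15 = 40 gives (1/5, 17/40, 3/8).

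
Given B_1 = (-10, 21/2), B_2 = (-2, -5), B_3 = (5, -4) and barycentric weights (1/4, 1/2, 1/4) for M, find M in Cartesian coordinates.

(-9/4, -7/8)

M = (1/4)·B_1 + (1/2)·B_2 + (1/4)·B_3.
x-coordinate: (1/4)·(-10) + (1/2)·(-2) + (1/4)·5 = -9/4.
y-coordinate: (1/4)·(21/2) + (1/2)·(-5) + (1/4)·(-4) = -7/8.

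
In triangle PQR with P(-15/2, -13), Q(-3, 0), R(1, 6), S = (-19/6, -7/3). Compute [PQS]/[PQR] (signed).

[PQR] = ½·((-15/2)·(0−6) + (-3)·(6−(-13)) + 1·(-13−0)) = ½·(45 − 57 − 13) = -25/2.
[PQS] = ½·((-15/2)·(0−(-7/3)) + (-3)·(-7/3−(-13)) + (-19/6)·(-13−0)) = ½·(-35/2 − 32 + 247/6) = -25/6, so the ratio is (-25/6)/(-25/2) = 1/3.

1/3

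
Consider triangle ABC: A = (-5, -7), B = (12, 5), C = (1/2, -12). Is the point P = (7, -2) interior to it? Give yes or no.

yes

Barycentric coordinates of P: (9/302, 175/302, 59/151).
The three coordinates are positive, positive, positive; a point is interior exactly when all three are positive.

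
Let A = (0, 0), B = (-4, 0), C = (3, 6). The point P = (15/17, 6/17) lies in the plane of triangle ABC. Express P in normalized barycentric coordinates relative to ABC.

(19/17, -3/17, 1/17)

Signed area of the reference triangle: [ABC] = ½·(0·(0−6) + (-4)·(6−0) + 3·(0−0)) = ½·(0 − 24 + 0) = -12.
[PBC] = ½·((15/17)·(0−6) + (-4)·(6−(6/17)) + 3·(6/17−0)) = ½·(-90/17 − 384/17 + 18/17) = -228/17, so the A-coordinate is (-228/17)/(-12) = 19/17.
[APC] = ½·(0·(6/17−6) + (15/17)·(6−0) + 3·(0−(6/17))) = ½·(0 + 90/17 − 18/17) = 36/17, so the B-coordinate is -3/17.
[ABP] = ½·(0·(0−(6/17)) + (-4)·(6/17−0) + (15/17)·(0−0)) = ½·(0 − 24/17 + 0) = -12/17, so the C-coordinate is 1/17.
Check: 19/17 − 3/17 + 1/17 = 1.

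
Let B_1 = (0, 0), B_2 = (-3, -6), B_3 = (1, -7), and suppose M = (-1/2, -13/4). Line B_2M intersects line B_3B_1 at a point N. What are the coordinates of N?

(1/3, -7/3)

Barycentric coordinates of M with respect to B_1B_2B_3: (1/2, 1/4, 1/4).
On side B_3B_1 the B_2-coordinate is zero; dropping M's B_2-weight 1/4 and renormalizing the remaining 1/4 : 1/2 gives weights 1/3, 2/3 on B_3, B_1.
N = (1/3)·(1, -7) + (2/3)·(0, 0) = (1/3, -7/3).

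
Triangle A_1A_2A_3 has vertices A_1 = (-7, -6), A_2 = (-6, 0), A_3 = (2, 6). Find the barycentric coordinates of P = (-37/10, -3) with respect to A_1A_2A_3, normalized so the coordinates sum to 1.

Signed area of the reference triangle: [A_1A_2A_3] = ½·((-7)·(0−6) + (-6)·(6−(-6)) + 2·(-6−0)) = ½·(42 − 72 − 12) = -21.
[PA_2A_3] = ½·((-37/10)·(0−6) + (-6)·(6−(-3)) + 2·(-3−0)) = ½·(111/5 − 54 − 6) = -189/10, so the A_1-coordinate is (-189/10)/(-21) = 9/10.
[A_1PA_3] = ½·((-7)·(-3−6) + (-37/10)·(6−(-6)) + 2·(-6−(-3))) = ½·(63 − 222/5 − 6) = 63/10, so the A_2-coordinate is -3/10.
[A_1A_2P] = ½·((-7)·(0−(-3)) + (-6)·(-3−(-6)) + (-37/10)·(-6−0)) = ½·(-21 − 18 + 111/5) = -42/5, so the A_3-coordinate is 2/5.

(9/10, -3/10, 2/5)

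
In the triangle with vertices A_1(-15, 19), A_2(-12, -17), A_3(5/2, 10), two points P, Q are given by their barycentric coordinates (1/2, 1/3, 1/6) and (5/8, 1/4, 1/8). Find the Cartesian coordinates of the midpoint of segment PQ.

(-1111/96, 115/16)

Barycentric coordinates of the midpoint are the average: (9/16, 7/24, 7/48).
Converting: (9/16)·A_1 + (7/24)·A_2 + (7/48)·A_3 = (-1111/96, 115/16).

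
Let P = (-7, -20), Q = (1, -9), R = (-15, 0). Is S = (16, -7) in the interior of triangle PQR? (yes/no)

Barycentric coordinates of S: (-167/248, 141/62, -149/248).
The three coordinates are negative, positive, negative; a point is interior exactly when all three are positive.

no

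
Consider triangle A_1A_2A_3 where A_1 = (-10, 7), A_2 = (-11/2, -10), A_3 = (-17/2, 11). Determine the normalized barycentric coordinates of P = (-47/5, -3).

Signed area of the reference triangle: [A_1A_2A_3] = ½·((-10)·(-10−11) + (-11/2)·(11−7) + (-17/2)·(7−(-10))) = ½·(210 − 22 − 289/2) = 87/4.
[PA_2A_3] = ½·((-47/5)·(-10−11) + (-11/2)·(11−(-3)) + (-17/2)·(-3−(-10))) = ½·(987/5 − 77 − 119/2) = 609/20, so the A_1-coordinate is (609/20)/(87/4) = 7/5.
[A_1PA_3] = ½·((-10)·(-3−11) + (-47/5)·(11−7) + (-17/2)·(7−(-3))) = ½·(140 − 188/5 − 85) = 87/10, so the A_2-coordinate is 2/5.
[A_1A_2P] = ½·((-10)·(-10−(-3)) + (-11/2)·(-3−7) + (-47/5)·(7−(-10))) = ½·(70 + 55 − 799/5) = -87/5, so the A_3-coordinate is -4/5.
Check: 7/5 + 2/5 − 4/5 = 1.

(7/5, 2/5, -4/5)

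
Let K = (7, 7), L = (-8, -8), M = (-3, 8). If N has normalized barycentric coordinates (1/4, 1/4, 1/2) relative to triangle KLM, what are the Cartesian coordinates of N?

N = (1/4)·K + (1/4)·L + (1/2)·M.
x-coordinate: (1/4)·7 + (1/4)·(-8) + (1/2)·(-3) = -7/4.
y-coordinate: (1/4)·7 + (1/4)·(-8) + (1/2)·8 = 15/4.

(-7/4, 15/4)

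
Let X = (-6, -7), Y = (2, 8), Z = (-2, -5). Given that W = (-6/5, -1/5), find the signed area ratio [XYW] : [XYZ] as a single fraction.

[XYZ] = ½·((-6)·(8−(-5)) + 2·(-5−(-7)) + (-2)·(-7−8)) = ½·(-78 + 4 + 30) = -22.
[XYW] = ½·((-6)·(8−(-1/5)) + 2·(-1/5−(-7)) + (-6/5)·(-7−8)) = ½·(-246/5 + 68/5 + 18) = -44/5, so the ratio is (-44/5)/(-22) = 2/5.

2/5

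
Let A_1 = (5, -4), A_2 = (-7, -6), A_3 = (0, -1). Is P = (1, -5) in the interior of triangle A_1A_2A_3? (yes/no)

Barycentric coordinates of P: (33/46, 17/46, -2/23).
The three coordinates are positive, positive, negative; a point is interior exactly when all three are positive.

no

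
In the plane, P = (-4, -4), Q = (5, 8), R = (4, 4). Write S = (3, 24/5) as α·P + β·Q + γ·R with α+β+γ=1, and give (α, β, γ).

Signed area of the reference triangle: [PQR] = ½·((-4)·(8−4) + 5·(4−(-4)) + 4·(-4−8)) = ½·(-16 + 40 − 48) = -12.
[SQR] = ½·(3·(8−4) + 5·(4−(24/5)) + 4·(24/5−8)) = ½·(12 − 4 − 64/5) = -12/5, so the P-coordinate is (-12/5)/(-12) = 1/5.
[PSR] = ½·((-4)·(24/5−4) + 3·(4−(-4)) + 4·(-4−(24/5))) = ½·(-16/5 + 24 − 176/5) = -36/5, so the Q-coordinate is 3/5.
[PQS] = ½·((-4)·(8−(24/5)) + 5·(24/5−(-4)) + 3·(-4−8)) = ½·(-64/5 + 44 − 36) = -12/5, so the R-coordinate is 1/5.

(1/5, 3/5, 1/5)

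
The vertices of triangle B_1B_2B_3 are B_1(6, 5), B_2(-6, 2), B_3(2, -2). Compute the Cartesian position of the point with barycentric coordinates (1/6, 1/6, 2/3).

(4/3, -1/6)

M = (1/6)·B_1 + (1/6)·B_2 + (2/3)·B_3.
x-coordinate: (1/6)·6 + (1/6)·(-6) + (2/3)·2 = 4/3.
y-coordinate: (1/6)·5 + (1/6)·2 + (2/3)·(-2) = -1/6.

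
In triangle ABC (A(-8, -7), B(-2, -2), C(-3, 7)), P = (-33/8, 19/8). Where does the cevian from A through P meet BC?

Barycentric coordinates of P with respect to ABC: (1/4, 1/8, 5/8).
On side BC the A-coordinate is zero; dropping P's A-weight 1/4 and renormalizing the remaining 1/8 : 5/8 gives weights 1/6, 5/6 on B, C.
Q = (1/6)·(-2, -2) + (5/6)·(-3, 7) = (-17/6, 11/2).

(-17/6, 11/2)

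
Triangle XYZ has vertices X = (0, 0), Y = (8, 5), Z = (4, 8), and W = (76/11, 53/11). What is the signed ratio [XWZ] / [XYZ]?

9/11

[XYZ] = ½·(0·(5−8) + 8·(8−0) + 4·(0−5)) = ½·(0 + 64 − 20) = 22.
[XWZ] = ½·(0·(53/11−8) + (76/11)·(8−0) + 4·(0−(53/11))) = ½·(0 + 608/11 − 212/11) = 18, so the ratio is 18/22 = 9/11.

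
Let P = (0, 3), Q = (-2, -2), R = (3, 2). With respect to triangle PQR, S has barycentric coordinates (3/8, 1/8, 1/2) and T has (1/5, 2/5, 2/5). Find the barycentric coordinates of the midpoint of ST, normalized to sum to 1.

Since both coordinate triples sum to 1, the midpoint's barycentrics are the componentwise average.
(3/8+1/5)/2 = 23/80; similarly 21/80 and 9/20.

(23/80, 21/80, 9/20)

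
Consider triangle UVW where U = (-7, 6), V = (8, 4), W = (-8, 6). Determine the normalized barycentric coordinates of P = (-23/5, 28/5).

(1/5, 1/5, 3/5)

Signed area of the reference triangle: [UVW] = ½·((-7)·(4−6) + 8·(6−6) + (-8)·(6−4)) = ½·(14 + 0 − 16) = -1.
[PVW] = ½·((-23/5)·(4−6) + 8·(6−(28/5)) + (-8)·(28/5−4)) = ½·(46/5 + 16/5 − 64/5) = -1/5, so the U-coordinate is (-1/5)/(-1) = 1/5.
[UPW] = ½·((-7)·(28/5−6) + (-23/5)·(6−6) + (-8)·(6−(28/5))) = ½·(14/5 + 0 − 16/5) = -1/5, so the V-coordinate is 1/5.
[UVP] = ½·((-7)·(4−(28/5)) + 8·(28/5−6) + (-23/5)·(6−4)) = ½·(56/5 − 16/5 − 46/5) = -3/5, so the W-coordinate is 3/5.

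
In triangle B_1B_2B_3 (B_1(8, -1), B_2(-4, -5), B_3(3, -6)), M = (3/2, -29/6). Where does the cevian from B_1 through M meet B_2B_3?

Barycentric coordinates of M with respect to B_1B_2B_3: (1/6, 1/3, 1/2).
On side B_2B_3 the B_1-coordinate is zero; dropping M's B_1-weight 1/6 and renormalizing the remaining 1/3 : 1/2 gives weights 2/5, 3/5 on B_2, B_3.
N = (2/5)·(-4, -5) + (3/5)·(3, -6) = (1/5, -28/5).

(1/5, -28/5)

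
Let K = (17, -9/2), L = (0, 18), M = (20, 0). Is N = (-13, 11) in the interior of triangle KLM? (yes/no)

Barycentric coordinates of N: (187/72, 121/96, -823/288).
The three coordinates are positive, positive, negative; a point is interior exactly when all three are positive.

no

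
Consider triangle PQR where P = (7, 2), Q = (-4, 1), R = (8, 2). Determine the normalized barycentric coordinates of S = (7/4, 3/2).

Signed area of the reference triangle: [PQR] = ½·(7·(1−2) + (-4)·(2−2) + 8·(2−1)) = ½·(-7 + 0 + 8) = 1/2.
[SQR] = ½·((7/4)·(1−2) + (-4)·(2−(3/2)) + 8·(3/2−1)) = ½·(-7/4 − 2 + 4) = 1/8, so the P-coordinate is (1/8)/(1/2) = 1/4.
[PSR] = ½·(7·(3/2−2) + (7/4)·(2−2) + 8·(2−(3/2))) = ½·(-7/2 + 0 + 4) = 1/4, so the Q-coordinate is 1/2.
[PQS] = ½·(7·(1−(3/2)) + (-4)·(3/2−2) + (7/4)·(2−1)) = ½·(-7/2 + 2 + 7/4) = 1/8, so the R-coordinate is 1/4.

(1/4, 1/2, 1/4)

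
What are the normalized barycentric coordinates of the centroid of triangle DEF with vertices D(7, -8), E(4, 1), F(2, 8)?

(1/3, 1/3, 1/3)

The centroid is the average of the vertices, so each weight is 1/3.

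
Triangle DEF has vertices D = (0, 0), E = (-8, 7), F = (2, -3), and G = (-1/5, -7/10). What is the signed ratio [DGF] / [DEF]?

1/5

[DEF] = ½·(0·(7−(-3)) + (-8)·(-3−0) + 2·(0−7)) = ½·(0 + 24 − 14) = 5.
[DGF] = ½·(0·(-7/10−(-3)) + (-1/5)·(-3−0) + 2·(0−(-7/10))) = ½·(0 + 3/5 + 7/5) = 1, so the ratio is 1/5 = 1/5.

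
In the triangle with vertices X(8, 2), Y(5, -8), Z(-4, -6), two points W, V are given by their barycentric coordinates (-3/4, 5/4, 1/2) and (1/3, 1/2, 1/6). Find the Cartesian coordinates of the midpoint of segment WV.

Barycentric coordinates of the midpoint are the average: (-5/24, 7/8, 1/3).
Converting: (-5/24)·X + (7/8)·Y + (1/3)·Z = (11/8, -113/12).

(11/8, -113/12)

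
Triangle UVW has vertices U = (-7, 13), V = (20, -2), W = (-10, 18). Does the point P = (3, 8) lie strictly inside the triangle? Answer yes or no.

Barycentric coordinates of P: (4/9, 7/18, 1/6).
The three coordinates are positive, positive, positive; a point is interior exactly when all three are positive.

yes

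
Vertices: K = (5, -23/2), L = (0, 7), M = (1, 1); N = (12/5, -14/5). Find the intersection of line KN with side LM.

(2/3, 3)

Barycentric coordinates of N with respect to KLM: (2/5, 1/5, 2/5).
On side LM the K-coordinate is zero; dropping N's K-weight 2/5 and renormalizing the remaining 1/5 : 2/5 gives weights 1/3, 2/3 on L, M.
J = (1/3)·(0, 7) + (2/3)·(1, 1) = (2/3, 3).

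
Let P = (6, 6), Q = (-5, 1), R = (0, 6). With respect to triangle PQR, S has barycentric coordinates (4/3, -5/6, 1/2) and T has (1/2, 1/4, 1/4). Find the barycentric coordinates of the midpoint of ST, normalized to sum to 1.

Since both coordinate triples sum to 1, the midpoint's barycentrics are the componentwise average.
(4/3+1/2)/2 = 11/12; similarly -7/24 and 3/8.

(11/12, -7/24, 3/8)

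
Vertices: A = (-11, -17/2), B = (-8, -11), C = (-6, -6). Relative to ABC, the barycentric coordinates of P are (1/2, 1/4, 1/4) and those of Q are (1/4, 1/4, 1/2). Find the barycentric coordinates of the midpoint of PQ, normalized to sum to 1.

Since both coordinate triples sum to 1, the midpoint's barycentrics are the componentwise average.
(1/2+1/4)/2 = 3/8; similarly 1/4 and 3/8.

(3/8, 1/4, 3/8)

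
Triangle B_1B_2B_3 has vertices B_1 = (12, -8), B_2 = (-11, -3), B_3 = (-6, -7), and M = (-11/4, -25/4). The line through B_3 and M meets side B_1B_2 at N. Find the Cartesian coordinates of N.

Barycentric coordinates of M with respect to B_1B_2B_3: (1/4, 1/4, 1/2).
On side B_1B_2 the B_3-coordinate is zero; dropping M's B_3-weight 1/2 and renormalizing the remaining 1/4 : 1/4 gives weights 1/2, 1/2 on B_1, B_2.
N = (1/2)·(12, -8) + (1/2)·(-11, -3) = (1/2, -11/2).

(1/2, -11/2)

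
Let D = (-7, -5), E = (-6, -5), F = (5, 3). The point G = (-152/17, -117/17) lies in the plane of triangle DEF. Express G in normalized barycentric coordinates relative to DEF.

(6/17, 15/17, -4/17)

Signed area of the reference triangle: [DEF] = ½·((-7)·(-5−3) + (-6)·(3−(-5)) + 5·(-5−(-5))) = ½·(56 − 48 + 0) = 4.
[GEF] = ½·((-152/17)·(-5−3) + (-6)·(3−(-117/17)) + 5·(-117/17−(-5))) = ½·(1216/17 − 1008/17 − 160/17) = 24/17, so the D-coordinate is (24/17)/4 = 6/17.
[DGF] = ½·((-7)·(-117/17−3) + (-152/17)·(3−(-5)) + 5·(-5−(-117/17))) = ½·(1176/17 − 1216/17 + 160/17) = 60/17, so the E-coordinate is 15/17.
[DEG] = ½·((-7)·(-5−(-117/17)) + (-6)·(-117/17−(-5)) + (-152/17)·(-5−(-5))) = ½·(-224/17 + 192/17 + 0) = -16/17, so the F-coordinate is -4/17.
Check: 6/17 + 15/17 − 4/17 = 1.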